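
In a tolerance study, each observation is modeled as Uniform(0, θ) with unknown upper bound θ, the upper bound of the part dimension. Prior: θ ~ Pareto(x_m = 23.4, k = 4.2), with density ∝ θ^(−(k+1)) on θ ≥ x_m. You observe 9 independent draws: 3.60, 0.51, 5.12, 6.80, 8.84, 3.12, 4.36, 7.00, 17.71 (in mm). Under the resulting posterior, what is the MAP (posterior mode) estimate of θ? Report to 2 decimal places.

23.40

A Pareto(scale x_m, shape k) prior on the upper bound θ of Uniform(0, θ) is conjugate: posterior is Pareto(max(x_m, max xᵢ), k + n).
Sample maximum = 17.71; prior scale x_m = 23.4 → posterior scale = max = 23.40.
Posterior shape = 4.2 + 9 = 13.2.
The Pareto density is decreasing on [x_m, ∞), so the mode is x_m = 23.40.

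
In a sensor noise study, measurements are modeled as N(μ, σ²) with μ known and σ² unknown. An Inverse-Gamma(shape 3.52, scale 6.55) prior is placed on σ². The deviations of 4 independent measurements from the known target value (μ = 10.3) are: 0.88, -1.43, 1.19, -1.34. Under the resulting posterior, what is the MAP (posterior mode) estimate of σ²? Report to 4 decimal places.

1.4671

With known mean μ and an Inverse-Gamma(α, β) prior on σ², the Normal likelihood is conjugate: posterior is Inv-Gamma(α + n/2, β + Σ(xᵢ−μ)²/2).
Σ(xᵢ−μ)² = (0.88)² + (-1.43)² + (1.19)² + (-1.34)² = 6.0310.
Posterior: Inv-Gamma(3.52 + 4/2, 6.55 + 6.0310/2) = Inv-Gamma(5.52, 9.56550).
Mode = β/(α+1) = 9.56550/6.52 = 1.4671.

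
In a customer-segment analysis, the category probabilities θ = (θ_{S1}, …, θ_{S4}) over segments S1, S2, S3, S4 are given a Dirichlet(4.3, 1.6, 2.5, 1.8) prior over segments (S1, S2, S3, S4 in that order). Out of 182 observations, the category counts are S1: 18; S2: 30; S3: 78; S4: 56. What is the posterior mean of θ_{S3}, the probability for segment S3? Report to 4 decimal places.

The Dirichlet prior is conjugate to the Multinomial likelihood: each posterior αⱼ = prior αⱼ + observed count nⱼ.
Posterior concentration: (22.3, 31.6, 80.5, 57.8), total = 192.2.
E[θ_{S3}|data] = α_{S3}/Σα = 80.5/192.2 = 0.4188.

0.4188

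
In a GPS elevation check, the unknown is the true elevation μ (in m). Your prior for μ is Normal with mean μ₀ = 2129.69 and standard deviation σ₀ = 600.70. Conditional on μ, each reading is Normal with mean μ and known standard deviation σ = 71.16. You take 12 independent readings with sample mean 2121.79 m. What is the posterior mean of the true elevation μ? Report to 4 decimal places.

For Normal data with known variance σ², a Normal(μ₀, σ₀²) prior on μ is conjugate. Posterior precision = 1/σ₀² + n/σ²; posterior mean is the precision-weighted average of μ₀ and x̄.
n·x̄ = 12·2121.79 = 25461.48.
σ₀² = 600.70² = 360840.49, σ² = 71.16² = 5063.7456; σ² + n·σ₀² = 5063.7456 + 12·360840.49 = 4335149.6256.
Posterior mean = (μ₀/σ₀² + n·x̄/σ²)/(1/σ₀² + n/σ²) = (σ²·μ₀ + σ₀²·n·x̄)/(σ² + n·σ₀²) = (5063.7456·2129.69 + 360840.49·25461.48)/4335149.6256 = 9198317127.692064/4335149.6256 = 2121.7992.

2121.7992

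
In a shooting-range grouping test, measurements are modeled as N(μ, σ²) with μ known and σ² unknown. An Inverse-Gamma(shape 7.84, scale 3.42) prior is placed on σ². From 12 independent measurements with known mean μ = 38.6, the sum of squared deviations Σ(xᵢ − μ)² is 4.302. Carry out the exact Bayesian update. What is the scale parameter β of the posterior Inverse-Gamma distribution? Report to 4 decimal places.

5.5710

With known mean μ and an Inverse-Gamma(α, β) prior on σ², the Normal likelihood is conjugate: posterior is Inv-Gamma(α + n/2, β + Σ(xᵢ−μ)²/2).
Posterior: Inv-Gamma(7.84 + 12/2, 3.42 + 4.302/2) = Inv-Gamma(13.84, 5.5710).
Posterior β = 5.5710.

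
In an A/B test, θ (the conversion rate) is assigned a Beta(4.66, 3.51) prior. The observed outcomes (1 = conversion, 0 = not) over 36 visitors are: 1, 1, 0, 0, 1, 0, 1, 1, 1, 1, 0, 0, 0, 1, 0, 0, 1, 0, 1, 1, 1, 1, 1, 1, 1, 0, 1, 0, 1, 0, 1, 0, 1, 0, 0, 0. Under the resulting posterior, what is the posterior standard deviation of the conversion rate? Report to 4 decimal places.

0.0739

The Beta prior is conjugate to a Binomial/Bernoulli likelihood; the update adds successes to α and failures to β.
Posterior: Beta(α+k, β+n−k) = Beta(4.66+20, 3.51+16) = Beta(24.66, 19.51).
Var = αβ/((α+β)²(α+β+1)) = 24.66·19.51/(44.17²·45.17) = 0.00545941; SD = √0.00545941 = 0.0739.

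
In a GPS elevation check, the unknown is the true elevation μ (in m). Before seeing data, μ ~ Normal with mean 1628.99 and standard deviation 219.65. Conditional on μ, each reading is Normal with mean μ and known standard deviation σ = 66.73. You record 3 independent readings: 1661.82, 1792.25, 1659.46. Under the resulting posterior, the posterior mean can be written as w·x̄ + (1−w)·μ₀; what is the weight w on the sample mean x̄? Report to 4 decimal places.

0.9702

For Normal data with known variance σ², a Normal(μ₀, σ₀²) prior on μ is conjugate. Posterior precision = 1/σ₀² + n/σ²; posterior mean is the precision-weighted average of μ₀ and x̄.
σ₀² = 219.65² = 48246.1225, σ² = 66.73² = 4452.8929. Prior precision 1/σ₀² = 1/48246.1225; data precision n/σ² = 3/4452.8929.
w = (n/σ²)/(1/σ₀² + n/σ²) = n·σ₀²/(σ² + n·σ₀²) = 3·48246.1225/(4452.8929 + 3·48246.1225) = 144738.3675/149191.2604 = 0.9702.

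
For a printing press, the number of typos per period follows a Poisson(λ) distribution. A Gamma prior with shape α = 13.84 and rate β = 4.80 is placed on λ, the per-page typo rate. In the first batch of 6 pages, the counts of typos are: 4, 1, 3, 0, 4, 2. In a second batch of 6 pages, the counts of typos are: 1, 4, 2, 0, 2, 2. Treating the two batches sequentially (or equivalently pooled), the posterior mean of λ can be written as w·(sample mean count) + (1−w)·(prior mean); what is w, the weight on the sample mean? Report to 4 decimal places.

0.7143

With a Gamma(shape α, rate β) prior, the Poisson likelihood is conjugate: the posterior is Gamma(α + ΣXᵢ, β + n).
Total number of pages: n = 6 + 6 = 12.
Posterior mean = (α₀+S)/(β₀+n) = [n/(β₀+n)]·(S/n) + [β₀/(β₀+n)]·(α₀/β₀), so only n and β₀ enter the weight.
Weight on data w = n/(β₀+n) = 12/(4.80+12) = 12/16.80 = 0.7143.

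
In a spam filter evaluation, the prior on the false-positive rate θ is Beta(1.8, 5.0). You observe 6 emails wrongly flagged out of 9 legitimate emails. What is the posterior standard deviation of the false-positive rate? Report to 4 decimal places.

0.1220

The Beta prior is conjugate to a Binomial/Bernoulli likelihood; the update adds successes to α and failures to β.
Posterior: Beta(α+k, β+n−k) = Beta(1.8+6, 5.0+3) = Beta(7.8, 8.0).
Var = αβ/((α+β)²(α+β+1)) = 7.8·8.0/(15.8²·16.8) = 0.01487857; SD = √0.01487857 = 0.1220.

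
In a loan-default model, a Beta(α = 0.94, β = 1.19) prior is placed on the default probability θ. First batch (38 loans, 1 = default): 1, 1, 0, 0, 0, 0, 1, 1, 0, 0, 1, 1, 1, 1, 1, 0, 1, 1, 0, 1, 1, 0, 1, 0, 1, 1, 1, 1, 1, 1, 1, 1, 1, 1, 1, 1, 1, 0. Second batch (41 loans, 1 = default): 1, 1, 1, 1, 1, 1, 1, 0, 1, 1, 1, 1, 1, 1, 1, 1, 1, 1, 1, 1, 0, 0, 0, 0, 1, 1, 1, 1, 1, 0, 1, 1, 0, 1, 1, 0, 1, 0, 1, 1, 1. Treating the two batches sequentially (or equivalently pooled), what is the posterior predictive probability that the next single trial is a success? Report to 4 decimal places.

0.7388

The Beta prior is conjugate to a Binomial/Bernoulli likelihood; the update adds successes to α and failures to β.
After batch 1: Beta(0.94+27, 1.19+11) = Beta(27.94, 12.19).
After batch 2: Beta(27.94+32, 12.19+9) = Beta(59.94, 21.19).
For a single future Bernoulli trial, P(success | data) = α/(α+β) = 0.7388.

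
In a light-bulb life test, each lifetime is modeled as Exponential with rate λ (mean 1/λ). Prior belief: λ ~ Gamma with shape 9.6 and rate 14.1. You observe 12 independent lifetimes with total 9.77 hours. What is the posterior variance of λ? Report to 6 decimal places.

0.037910

With a Gamma(shape α, rate β) prior on the exponential rate λ, the posterior after n observations with total T = Σxᵢ is Gamma(α+n, β+T).
Posterior: Gamma(9.6+12, 14.1+9.77) = Gamma(21.6, 23.87).
Var = α/β² = 0.037910.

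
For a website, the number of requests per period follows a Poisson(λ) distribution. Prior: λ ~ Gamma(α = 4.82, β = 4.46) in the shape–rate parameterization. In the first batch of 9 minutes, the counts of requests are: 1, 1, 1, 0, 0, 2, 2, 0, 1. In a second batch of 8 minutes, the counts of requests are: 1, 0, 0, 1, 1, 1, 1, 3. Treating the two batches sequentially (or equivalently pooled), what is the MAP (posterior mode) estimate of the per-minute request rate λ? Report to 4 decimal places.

With a Gamma(shape α, rate β) prior, the Poisson likelihood is conjugate: the posterior is Gamma(α + ΣXᵢ, β + n).
Batch 1: sum of counts S = 8 over n = 9 minutes.
After batch 1: Gamma(α+S, β+n) = Gamma(4.82+8, 4.46+9) = Gamma(12.82, 13.46).
Batch 2: sum of counts S = 8 over n = 8 minutes.
After batch 2: Gamma(α+S, β+n) = Gamma(12.82+8, 13.46+8) = Gamma(20.82, 21.46).
Mode of Gamma(α,β) for α≥1 is (α−1)/β = 19.82/21.46 = 0.9236.

0.9236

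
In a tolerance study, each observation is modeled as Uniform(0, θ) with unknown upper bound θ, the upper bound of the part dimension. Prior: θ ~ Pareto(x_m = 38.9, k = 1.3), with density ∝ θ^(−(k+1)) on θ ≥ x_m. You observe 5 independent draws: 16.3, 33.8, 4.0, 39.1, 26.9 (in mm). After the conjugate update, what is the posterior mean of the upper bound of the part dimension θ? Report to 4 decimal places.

A Pareto(scale x_m, shape k) prior on the upper bound θ of Uniform(0, θ) is conjugate: posterior is Pareto(max(x_m, max xᵢ), k + n).
Sample maximum = 39.1; prior scale x_m = 38.9 → posterior scale = max = 39.1.
Posterior shape = 1.3 + 5 = 6.3.
E[θ|data] = k·x_m/(k−1) = 6.3·39.1/5.3 = 46.4774.

46.4774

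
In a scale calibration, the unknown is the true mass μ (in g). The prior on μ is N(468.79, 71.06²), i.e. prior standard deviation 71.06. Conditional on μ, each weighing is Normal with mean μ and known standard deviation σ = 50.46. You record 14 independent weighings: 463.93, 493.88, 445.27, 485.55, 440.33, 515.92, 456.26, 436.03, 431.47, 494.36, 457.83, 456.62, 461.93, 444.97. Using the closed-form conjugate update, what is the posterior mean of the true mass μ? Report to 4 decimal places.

463.3633

For Normal data with known variance σ², a Normal(μ₀, σ₀²) prior on μ is conjugate. Posterior precision = 1/σ₀² + n/σ²; posterior mean is the precision-weighted average of μ₀ and x̄.
Σxᵢ = 463.93 + 493.88 + 445.27 + 485.55 + 440.33 + 515.92 + 456.26 + 436.03 + 431.47 + 494.36 + 457.83 + 456.62 + 461.93 + 444.97 = 6484.35, so n·x̄ = 6484.35.
σ₀² = 71.06² = 5049.5236, σ² = 50.46² = 2546.2116; σ² + n·σ₀² = 2546.2116 + 14·5049.5236 = 73239.542.
Posterior mean = (μ₀/σ₀² + n·x̄/σ²)/(1/σ₀² + n/σ²) = (σ²·μ₀ + σ₀²·n·x̄)/(σ² + n·σ₀²) = (2546.2116·468.79 + 5049.5236·6484.35)/73239.542 = 33936516.891624/73239.542 = 463.3633.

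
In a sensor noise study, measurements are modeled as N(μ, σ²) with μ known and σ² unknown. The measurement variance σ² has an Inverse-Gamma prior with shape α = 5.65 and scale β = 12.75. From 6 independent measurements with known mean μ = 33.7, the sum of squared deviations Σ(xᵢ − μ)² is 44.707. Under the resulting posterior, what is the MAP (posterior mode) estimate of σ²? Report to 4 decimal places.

With known mean μ and an Inverse-Gamma(α, β) prior on σ², the Normal likelihood is conjugate: posterior is Inv-Gamma(α + n/2, β + Σ(xᵢ−μ)²/2).
Posterior: Inv-Gamma(5.65 + 6/2, 12.75 + 44.707/2) = Inv-Gamma(8.65, 35.1035).
Mode = β/(α+1) = 35.1035/9.65 = 3.6377.

3.6377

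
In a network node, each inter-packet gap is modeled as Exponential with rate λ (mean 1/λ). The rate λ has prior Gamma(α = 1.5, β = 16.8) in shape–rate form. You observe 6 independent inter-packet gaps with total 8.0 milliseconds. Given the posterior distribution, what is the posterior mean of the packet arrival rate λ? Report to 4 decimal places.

With a Gamma(shape α, rate β) prior on the exponential rate λ, the posterior after n observations with total T = Σxᵢ is Gamma(α+n, β+T).
Posterior: Gamma(1.5+6, 16.8+8.0) = Gamma(7.5, 24.8).
Posterior mean of λ = α/β = 7.5/24.8 = 0.3024.

0.3024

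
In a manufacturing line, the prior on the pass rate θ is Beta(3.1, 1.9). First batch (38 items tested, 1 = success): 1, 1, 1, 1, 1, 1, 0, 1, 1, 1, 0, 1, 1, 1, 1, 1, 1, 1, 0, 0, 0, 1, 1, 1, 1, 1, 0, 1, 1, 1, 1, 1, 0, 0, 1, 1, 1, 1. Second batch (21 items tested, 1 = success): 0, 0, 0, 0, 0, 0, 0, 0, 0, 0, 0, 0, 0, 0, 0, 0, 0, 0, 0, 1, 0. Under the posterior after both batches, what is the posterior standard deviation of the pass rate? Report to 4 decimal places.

The Beta prior is conjugate to a Binomial/Bernoulli likelihood; the update adds successes to α and failures to β.
After batch 1: Beta(3.1+30, 1.9+8) = Beta(33.1, 9.9).
After batch 2: Beta(33.1+1, 9.9+20) = Beta(34.1, 29.9).
Var = αβ/((α+β)²(α+β+1)) = 34.1·29.9/(64.0²·65.0) = 0.00382959; SD = √0.00382959 = 0.0619.

0.0619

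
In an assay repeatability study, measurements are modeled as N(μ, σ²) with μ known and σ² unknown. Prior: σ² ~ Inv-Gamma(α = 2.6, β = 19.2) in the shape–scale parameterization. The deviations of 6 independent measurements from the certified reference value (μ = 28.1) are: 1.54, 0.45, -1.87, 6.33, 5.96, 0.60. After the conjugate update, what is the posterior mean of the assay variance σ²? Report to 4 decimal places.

With known mean μ and an Inverse-Gamma(α, β) prior on σ², the Normal likelihood is conjugate: posterior is Inv-Gamma(α + n/2, β + Σ(xᵢ−μ)²/2).
Σ(xᵢ−μ)² = (1.54)² + (0.45)² + (-1.87)² + (6.33)² + (5.96)² + (0.60)² = 82.0215.
Posterior: Inv-Gamma(2.6 + 6/2, 19.2 + 82.0215/2) = Inv-Gamma(5.60, 60.21075).
E[σ²|data] = β/(α−1) = 60.21075/4.60 = 13.0893.

13.0893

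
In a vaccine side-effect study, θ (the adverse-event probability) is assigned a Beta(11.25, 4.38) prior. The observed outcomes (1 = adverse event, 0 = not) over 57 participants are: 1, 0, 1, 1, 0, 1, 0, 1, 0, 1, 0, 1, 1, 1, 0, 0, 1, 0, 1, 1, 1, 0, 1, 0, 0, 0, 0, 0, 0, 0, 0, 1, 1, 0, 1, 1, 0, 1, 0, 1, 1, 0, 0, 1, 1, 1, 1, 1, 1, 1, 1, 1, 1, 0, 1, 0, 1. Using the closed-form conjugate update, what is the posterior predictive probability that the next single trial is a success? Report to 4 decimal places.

0.6093

The Beta prior is conjugate to a Binomial/Bernoulli likelihood; the update adds successes to α and failures to β.
Posterior: Beta(α+k, β+n−k) = Beta(11.25+33, 4.38+24) = Beta(44.25, 28.38).
For a single future Bernoulli trial, P(success | data) = α/(α+β) = 0.6093.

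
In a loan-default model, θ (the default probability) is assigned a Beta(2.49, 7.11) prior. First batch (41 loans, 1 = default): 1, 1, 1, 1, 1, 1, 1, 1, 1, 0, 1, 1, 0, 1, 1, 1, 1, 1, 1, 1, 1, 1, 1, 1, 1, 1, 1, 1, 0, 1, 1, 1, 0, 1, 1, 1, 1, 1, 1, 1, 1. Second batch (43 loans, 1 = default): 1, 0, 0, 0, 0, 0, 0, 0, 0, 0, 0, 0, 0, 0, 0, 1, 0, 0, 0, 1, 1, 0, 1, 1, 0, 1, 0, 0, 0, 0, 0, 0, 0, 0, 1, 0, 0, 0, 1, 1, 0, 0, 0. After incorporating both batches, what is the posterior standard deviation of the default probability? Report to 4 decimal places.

0.0513

The Beta prior is conjugate to a Binomial/Bernoulli likelihood; the update adds successes to α and failures to β.
After batch 1: Beta(2.49+37, 7.11+4) = Beta(39.49, 11.11).
After batch 2: Beta(39.49+10, 11.11+33) = Beta(49.49, 44.11).
Var = αβ/((α+β)²(α+β+1)) = 49.49·44.11/(93.60²·94.60) = 0.00263398; SD = √0.00263398 = 0.0513.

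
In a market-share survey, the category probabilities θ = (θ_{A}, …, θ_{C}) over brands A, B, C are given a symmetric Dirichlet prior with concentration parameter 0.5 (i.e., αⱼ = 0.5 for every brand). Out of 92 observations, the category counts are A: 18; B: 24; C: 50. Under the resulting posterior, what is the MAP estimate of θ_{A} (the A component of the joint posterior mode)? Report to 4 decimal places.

The Dirichlet prior is conjugate to the Multinomial likelihood: each posterior αⱼ = prior αⱼ + observed count nⱼ.
Posterior concentration: (18.5, 24.5, 50.5), total = 93.5.
Joint mode component: (α_{A}−1)/(Σα−K) = 17.5/90.5 = 0.1934.

0.1934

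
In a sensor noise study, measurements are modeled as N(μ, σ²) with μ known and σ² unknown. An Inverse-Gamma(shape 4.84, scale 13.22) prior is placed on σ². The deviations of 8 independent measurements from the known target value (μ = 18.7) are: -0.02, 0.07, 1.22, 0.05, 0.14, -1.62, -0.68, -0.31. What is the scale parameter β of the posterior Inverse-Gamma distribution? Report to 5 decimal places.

15.56935

With known mean μ and an Inverse-Gamma(α, β) prior on σ², the Normal likelihood is conjugate: posterior is Inv-Gamma(α + n/2, β + Σ(xᵢ−μ)²/2).
Σ(xᵢ−μ)² = (-0.02)² + (0.07)² + (1.22)² + (0.05)² + (0.14)² + (-1.62)² + (-0.68)² + (-0.31)² = 4.6987.
Posterior: Inv-Gamma(4.84 + 8/2, 13.22 + 4.6987/2) = Inv-Gamma(8.84, 15.56935).
Posterior β = 15.56935.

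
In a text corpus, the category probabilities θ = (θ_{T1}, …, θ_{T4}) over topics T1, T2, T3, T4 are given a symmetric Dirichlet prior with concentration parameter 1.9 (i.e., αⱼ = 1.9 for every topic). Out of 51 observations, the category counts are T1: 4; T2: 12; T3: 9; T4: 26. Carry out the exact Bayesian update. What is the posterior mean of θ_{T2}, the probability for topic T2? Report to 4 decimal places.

The Dirichlet prior is conjugate to the Multinomial likelihood: each posterior αⱼ = prior αⱼ + observed count nⱼ.
Posterior concentration: (5.9, 13.9, 10.9, 27.9), total = 58.6.
E[θ_{T2}|data] = α_{T2}/Σα = 13.9/58.6 = 0.2372.

0.2372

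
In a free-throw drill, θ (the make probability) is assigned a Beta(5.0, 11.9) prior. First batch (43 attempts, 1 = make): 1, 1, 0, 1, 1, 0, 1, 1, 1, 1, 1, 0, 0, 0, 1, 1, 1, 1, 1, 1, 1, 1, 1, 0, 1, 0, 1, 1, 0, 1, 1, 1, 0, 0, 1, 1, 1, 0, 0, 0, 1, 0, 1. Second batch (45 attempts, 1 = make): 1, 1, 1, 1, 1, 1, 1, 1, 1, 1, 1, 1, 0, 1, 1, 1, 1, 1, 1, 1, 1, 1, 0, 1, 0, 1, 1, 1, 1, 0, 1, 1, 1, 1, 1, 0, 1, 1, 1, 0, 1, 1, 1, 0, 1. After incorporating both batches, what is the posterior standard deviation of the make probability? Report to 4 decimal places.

0.0451

The Beta prior is conjugate to a Binomial/Bernoulli likelihood; the update adds successes to α and failures to β.
After batch 1: Beta(5.0+29, 11.9+14) = Beta(34.0, 25.9).
After batch 2: Beta(34.0+38, 25.9+7) = Beta(72.0, 32.9).
Var = αβ/((α+β)²(α+β+1)) = 72.0·32.9/(104.9²·105.9) = 0.00203274; SD = √0.00203274 = 0.0451.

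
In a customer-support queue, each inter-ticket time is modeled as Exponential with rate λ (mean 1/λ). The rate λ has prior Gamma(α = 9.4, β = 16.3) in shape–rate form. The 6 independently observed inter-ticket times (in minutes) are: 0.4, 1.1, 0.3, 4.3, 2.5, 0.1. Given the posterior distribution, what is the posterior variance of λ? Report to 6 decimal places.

0.024640

With a Gamma(shape α, rate β) prior on the exponential rate λ, the posterior after n observations with total T = Σxᵢ is Gamma(α+n, β+T).
Sum of observations T = 8.7 minutes; n = 6.
Posterior: Gamma(9.4+6, 16.3+8.7) = Gamma(15.4, 25.0).
Var = α/β² = 0.024640.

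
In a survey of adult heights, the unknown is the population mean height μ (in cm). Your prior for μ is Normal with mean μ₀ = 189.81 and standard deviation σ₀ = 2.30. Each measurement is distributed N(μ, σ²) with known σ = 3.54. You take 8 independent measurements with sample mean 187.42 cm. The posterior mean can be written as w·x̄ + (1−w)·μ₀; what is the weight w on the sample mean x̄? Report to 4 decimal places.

For Normal data with known variance σ², a Normal(μ₀, σ₀²) prior on μ is conjugate. Posterior precision = 1/σ₀² + n/σ²; posterior mean is the precision-weighted average of μ₀ and x̄.
σ₀² = 2.30² = 5.29, σ² = 3.54² = 12.5316. Prior precision 1/σ₀² = 1/5.29; data precision n/σ² = 8/12.5316.
w = (n/σ²)/(1/σ₀² + n/σ²) = n·σ₀²/(σ² + n·σ₀²) = 8·5.29/(12.5316 + 8·5.29) = 42.32/54.8516 = 0.7715.

0.7715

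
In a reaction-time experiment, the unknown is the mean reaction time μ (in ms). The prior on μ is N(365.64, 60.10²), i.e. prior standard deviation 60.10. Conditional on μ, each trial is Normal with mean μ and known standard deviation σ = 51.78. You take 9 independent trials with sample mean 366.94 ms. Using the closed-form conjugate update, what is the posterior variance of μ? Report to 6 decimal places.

For Normal data with known variance σ², a Normal(μ₀, σ₀²) prior on μ is conjugate. Posterior precision = 1/σ₀² + n/σ²; posterior mean is the precision-weighted average of μ₀ and x̄.
σ₀² = 60.10² = 3612.01, σ² = 51.78² = 2681.1684; σ² + n·σ₀² = 2681.1684 + 9·3612.01 = 35189.2584.
Posterior precision = 1/σ₀² + n/σ² = 1/3612.01 + 9/2681.1684 = (σ² + n·σ₀²)/(σ₀²σ²) = 35189.2584/(3612.01·2681.1684); posterior variance σₙ² = σ₀²σ²/(σ² + n·σ₀²) = 3612.01·2681.1684/35189.2584 = 275.209184.

275.209184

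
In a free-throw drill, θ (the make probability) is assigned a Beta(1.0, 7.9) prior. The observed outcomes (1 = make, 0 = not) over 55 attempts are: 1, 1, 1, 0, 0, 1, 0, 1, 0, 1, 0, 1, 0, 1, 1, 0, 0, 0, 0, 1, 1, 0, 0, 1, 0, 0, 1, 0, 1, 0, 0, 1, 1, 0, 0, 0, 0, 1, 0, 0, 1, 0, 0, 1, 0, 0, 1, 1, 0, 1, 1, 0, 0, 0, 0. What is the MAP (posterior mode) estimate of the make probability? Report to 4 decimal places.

The Beta prior is conjugate to a Binomial/Bernoulli likelihood; the update adds successes to α and failures to β.
Posterior: Beta(α+k, β+n−k) = Beta(1.0+23, 7.9+32) = Beta(24.0, 39.9).
Mode of Beta(a,b) for a,b>1 is (a−1)/(a+b−2) = 23.0/61.9 = 0.3716.

0.3716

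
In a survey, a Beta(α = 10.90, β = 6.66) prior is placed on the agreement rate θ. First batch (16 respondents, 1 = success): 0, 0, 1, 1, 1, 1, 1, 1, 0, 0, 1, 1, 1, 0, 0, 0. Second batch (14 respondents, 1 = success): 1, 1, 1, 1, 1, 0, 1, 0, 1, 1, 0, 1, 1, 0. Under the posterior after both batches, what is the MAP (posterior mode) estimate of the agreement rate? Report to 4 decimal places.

The Beta prior is conjugate to a Binomial/Bernoulli likelihood; the update adds successes to α and failures to β.
After batch 1: Beta(10.90+9, 6.66+7) = Beta(19.90, 13.66).
After batch 2: Beta(19.90+10, 13.66+4) = Beta(29.90, 17.66).
Mode of Beta(a,b) for a,b>1 is (a−1)/(a+b−2) = 28.90/45.56 = 0.6343.

0.6343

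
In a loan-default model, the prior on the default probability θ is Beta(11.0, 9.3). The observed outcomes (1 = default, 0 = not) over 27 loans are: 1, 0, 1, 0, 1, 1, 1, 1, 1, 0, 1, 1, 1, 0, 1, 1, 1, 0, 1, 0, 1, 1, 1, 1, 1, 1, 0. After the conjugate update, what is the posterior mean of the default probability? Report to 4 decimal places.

The Beta prior is conjugate to a Binomial/Bernoulli likelihood; the update adds successes to α and failures to β.
Posterior: Beta(α+k, β+n−k) = Beta(11.0+20, 9.3+7) = Beta(31.0, 16.3).
Posterior mean = α/(α+β) = 31.0/47.3 = 0.6554.

0.6554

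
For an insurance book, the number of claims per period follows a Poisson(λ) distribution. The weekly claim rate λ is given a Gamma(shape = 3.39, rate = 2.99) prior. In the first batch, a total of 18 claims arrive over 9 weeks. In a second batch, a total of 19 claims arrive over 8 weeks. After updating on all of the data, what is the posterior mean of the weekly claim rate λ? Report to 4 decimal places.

With a Gamma(shape α, rate β) prior, the Poisson likelihood is conjugate: the posterior is Gamma(α + ΣXᵢ, β + n).
After batch 1: Gamma(α+S, β+n) = Gamma(3.39+18, 2.99+9) = Gamma(21.39, 11.99).
After batch 2: Gamma(α+S, β+n) = Gamma(21.39+19, 11.99+8) = Gamma(40.39, 19.99).
Posterior mean = α/β = 40.39/19.99 = 2.0205.

2.0205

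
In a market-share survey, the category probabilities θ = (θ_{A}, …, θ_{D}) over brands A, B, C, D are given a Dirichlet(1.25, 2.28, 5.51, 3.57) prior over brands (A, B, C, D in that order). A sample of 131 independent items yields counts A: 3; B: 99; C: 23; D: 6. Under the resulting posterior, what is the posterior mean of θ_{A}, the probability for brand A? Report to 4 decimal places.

The Dirichlet prior is conjugate to the Multinomial likelihood: each posterior αⱼ = prior αⱼ + observed count nⱼ.
Posterior concentration: (4.25, 101.28, 28.51, 9.57), total = 143.61.
E[θ_{A}|data] = α_{A}/Σα = 4.25/143.61 = 0.0296.

0.0296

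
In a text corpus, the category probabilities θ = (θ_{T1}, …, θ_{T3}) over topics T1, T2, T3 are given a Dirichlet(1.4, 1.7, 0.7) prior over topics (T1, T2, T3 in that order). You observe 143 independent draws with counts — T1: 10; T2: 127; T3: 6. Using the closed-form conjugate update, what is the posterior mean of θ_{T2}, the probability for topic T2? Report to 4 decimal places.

The Dirichlet prior is conjugate to the Multinomial likelihood: each posterior αⱼ = prior αⱼ + observed count nⱼ.
Posterior concentration: (11.4, 128.7, 6.7), total = 146.8.
E[θ_{T2}|data] = α_{T2}/Σα = 128.7/146.8 = 0.8767.

0.8767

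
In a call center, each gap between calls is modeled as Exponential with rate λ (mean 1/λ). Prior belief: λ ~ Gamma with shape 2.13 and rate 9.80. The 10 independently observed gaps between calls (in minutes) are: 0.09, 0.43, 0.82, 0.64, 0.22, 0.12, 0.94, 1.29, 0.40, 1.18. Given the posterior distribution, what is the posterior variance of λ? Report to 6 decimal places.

0.047800

With a Gamma(shape α, rate β) prior on the exponential rate λ, the posterior after n observations with total T = Σxᵢ is Gamma(α+n, β+T).
Sum of observations T = 6.13 minutes; n = 10.
Posterior: Gamma(2.13+10, 9.80+6.13) = Gamma(12.13, 15.93).
Var = α/β² = 0.047800.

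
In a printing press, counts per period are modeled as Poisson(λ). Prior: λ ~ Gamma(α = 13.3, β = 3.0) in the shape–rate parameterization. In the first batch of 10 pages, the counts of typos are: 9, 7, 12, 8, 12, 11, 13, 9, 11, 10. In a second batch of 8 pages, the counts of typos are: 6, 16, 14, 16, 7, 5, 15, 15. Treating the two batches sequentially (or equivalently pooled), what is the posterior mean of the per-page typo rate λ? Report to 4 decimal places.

With a Gamma(shape α, rate β) prior, the Poisson likelihood is conjugate: the posterior is Gamma(α + ΣXᵢ, β + n).
Batch 1: sum of counts S = 102 over n = 10 pages.
After batch 1: Gamma(α+S, β+n) = Gamma(13.3+102, 3.0+10) = Gamma(115.3, 13.0).
Batch 2: sum of counts S = 94 over n = 8 pages.
After batch 2: Gamma(α+S, β+n) = Gamma(115.3+94, 13.0+8) = Gamma(209.3, 21.0).
Posterior mean = α/β = 209.3/21.0 = 9.9667.

9.9667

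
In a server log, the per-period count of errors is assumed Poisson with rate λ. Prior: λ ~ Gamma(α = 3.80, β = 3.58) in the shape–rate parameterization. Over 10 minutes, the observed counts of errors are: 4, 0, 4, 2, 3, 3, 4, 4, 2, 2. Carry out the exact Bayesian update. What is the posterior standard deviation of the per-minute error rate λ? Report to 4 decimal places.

With a Gamma(shape α, rate β) prior, the Poisson likelihood is conjugate: the posterior is Gamma(α + ΣXᵢ, β + n).
Sum of counts S = 28 over n = 10 minutes.
Posterior: Gamma(α+S, β+n) = Gamma(3.80+28, 3.58+10) = Gamma(31.80, 13.58).
SD = √α/β = √31.80/13.58 = 0.4153.

0.4153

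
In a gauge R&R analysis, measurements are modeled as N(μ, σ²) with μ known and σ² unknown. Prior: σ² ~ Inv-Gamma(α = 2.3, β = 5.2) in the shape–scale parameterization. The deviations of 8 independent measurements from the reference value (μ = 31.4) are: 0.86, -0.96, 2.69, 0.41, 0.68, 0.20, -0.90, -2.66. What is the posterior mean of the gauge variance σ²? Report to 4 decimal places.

With known mean μ and an Inverse-Gamma(α, β) prior on σ², the Normal likelihood is conjugate: posterior is Inv-Gamma(α + n/2, β + Σ(xᵢ−μ)²/2).
Σ(xᵢ−μ)² = (0.86)² + (-0.96)² + (2.69)² + (0.41)² + (0.68)² + (0.20)² + (-0.90)² + (-2.66)² = 17.4534.
Posterior: Inv-Gamma(2.3 + 8/2, 5.2 + 17.4534/2) = Inv-Gamma(6.30, 13.92670).
E[σ²|data] = β/(α−1) = 13.92670/5.30 = 2.6277.

2.6277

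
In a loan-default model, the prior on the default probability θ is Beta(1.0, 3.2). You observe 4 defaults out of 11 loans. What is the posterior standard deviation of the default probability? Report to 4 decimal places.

The Beta prior is conjugate to a Binomial/Bernoulli likelihood; the update adds successes to α and failures to β.
Posterior: Beta(α+k, β+n−k) = Beta(1.0+4, 3.2+7) = Beta(5.0, 10.2).
Var = αβ/((α+β)²(α+β+1)) = 5.0·10.2/(15.2²·16.2) = 0.01362599; SD = √0.01362599 = 0.1167.

0.1167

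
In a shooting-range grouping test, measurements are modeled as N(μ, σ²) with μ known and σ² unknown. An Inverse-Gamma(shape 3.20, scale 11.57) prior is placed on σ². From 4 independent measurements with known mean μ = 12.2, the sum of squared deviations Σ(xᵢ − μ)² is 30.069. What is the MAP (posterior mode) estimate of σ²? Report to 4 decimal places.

4.2910

With known mean μ and an Inverse-Gamma(α, β) prior on σ², the Normal likelihood is conjugate: posterior is Inv-Gamma(α + n/2, β + Σ(xᵢ−μ)²/2).
Posterior: Inv-Gamma(3.20 + 4/2, 11.57 + 30.069/2) = Inv-Gamma(5.20, 26.6045).
Mode = β/(α+1) = 26.6045/6.20 = 4.2910.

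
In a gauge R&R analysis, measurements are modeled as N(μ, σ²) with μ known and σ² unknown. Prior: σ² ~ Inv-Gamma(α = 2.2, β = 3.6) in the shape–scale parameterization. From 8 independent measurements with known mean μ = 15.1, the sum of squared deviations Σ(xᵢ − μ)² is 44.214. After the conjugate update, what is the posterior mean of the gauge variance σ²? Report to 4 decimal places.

With known mean μ and an Inverse-Gamma(α, β) prior on σ², the Normal likelihood is conjugate: posterior is Inv-Gamma(α + n/2, β + Σ(xᵢ−μ)²/2).
Posterior: Inv-Gamma(2.2 + 8/2, 3.6 + 44.214/2) = Inv-Gamma(6.20, 25.7070).
E[σ²|data] = β/(α−1) = 25.7070/5.20 = 4.9437.

4.9437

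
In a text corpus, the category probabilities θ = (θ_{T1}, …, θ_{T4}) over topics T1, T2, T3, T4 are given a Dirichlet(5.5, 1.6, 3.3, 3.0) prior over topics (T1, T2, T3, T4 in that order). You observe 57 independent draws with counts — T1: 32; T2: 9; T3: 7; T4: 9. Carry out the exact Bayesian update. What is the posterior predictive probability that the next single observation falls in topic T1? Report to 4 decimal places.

The Dirichlet prior is conjugate to the Multinomial likelihood: each posterior αⱼ = prior αⱼ + observed count nⱼ.
Posterior concentration: (37.5, 10.6, 10.3, 12.0), total = 70.4.
P(next = T1 | data) = α_{T1}/Σα = 0.5327.

0.5327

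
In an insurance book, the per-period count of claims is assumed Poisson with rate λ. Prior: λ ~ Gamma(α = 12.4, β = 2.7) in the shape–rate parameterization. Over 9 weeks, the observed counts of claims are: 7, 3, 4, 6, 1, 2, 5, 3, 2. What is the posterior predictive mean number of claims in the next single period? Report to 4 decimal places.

3.8803

With a Gamma(shape α, rate β) prior, the Poisson likelihood is conjugate: the posterior is Gamma(α + ΣXᵢ, β + n).
Sum of counts S = 33 over n = 9 weeks.
Posterior: Gamma(α+S, β+n) = Gamma(12.4+33, 2.7+9) = Gamma(45.4, 11.7).
The predictive distribution for one future period is NegBinom with mean α/β = 3.8803.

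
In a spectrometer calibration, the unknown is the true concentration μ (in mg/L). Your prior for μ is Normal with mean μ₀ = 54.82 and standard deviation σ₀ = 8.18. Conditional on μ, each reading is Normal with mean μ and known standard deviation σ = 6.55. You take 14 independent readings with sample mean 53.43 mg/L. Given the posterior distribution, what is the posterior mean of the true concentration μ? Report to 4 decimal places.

53.4909

For Normal data with known variance σ², a Normal(μ₀, σ₀²) prior on μ is conjugate. Posterior precision = 1/σ₀² + n/σ²; posterior mean is the precision-weighted average of μ₀ and x̄.
n·x̄ = 14·53.43 = 748.02.
σ₀² = 8.18² = 66.9124, σ² = 6.55² = 42.9025; σ² + n·σ₀² = 42.9025 + 14·66.9124 = 979.6761.
Posterior mean = (μ₀/σ₀² + n·x̄/σ²)/(1/σ₀² + n/σ²) = (σ²·μ₀ + σ₀²·n·x̄)/(σ² + n·σ₀²) = (42.9025·54.82 + 66.9124·748.02)/979.6761 = 52403.728498/979.6761 = 53.4909.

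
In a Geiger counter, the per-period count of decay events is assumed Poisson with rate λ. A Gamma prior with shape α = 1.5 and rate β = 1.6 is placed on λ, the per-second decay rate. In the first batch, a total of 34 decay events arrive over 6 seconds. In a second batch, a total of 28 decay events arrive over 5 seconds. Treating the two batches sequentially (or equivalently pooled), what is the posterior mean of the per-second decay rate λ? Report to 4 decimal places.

5.0397

With a Gamma(shape α, rate β) prior, the Poisson likelihood is conjugate: the posterior is Gamma(α + ΣXᵢ, β + n).
After batch 1: Gamma(α+S, β+n) = Gamma(1.5+34, 1.6+6) = Gamma(35.5, 7.6).
After batch 2: Gamma(α+S, β+n) = Gamma(35.5+28, 7.6+5) = Gamma(63.5, 12.6).
Posterior mean = α/β = 63.5/12.6 = 5.0397.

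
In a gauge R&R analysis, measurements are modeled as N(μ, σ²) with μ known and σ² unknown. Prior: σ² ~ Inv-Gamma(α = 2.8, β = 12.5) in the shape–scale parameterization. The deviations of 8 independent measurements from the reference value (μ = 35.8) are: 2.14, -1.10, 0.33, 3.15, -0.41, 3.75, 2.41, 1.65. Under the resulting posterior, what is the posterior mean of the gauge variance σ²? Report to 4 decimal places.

With known mean μ and an Inverse-Gamma(α, β) prior on σ², the Normal likelihood is conjugate: posterior is Inv-Gamma(α + n/2, β + Σ(xᵢ−μ)²/2).
Σ(xᵢ−μ)² = (2.14)² + (-1.10)² + (0.33)² + (3.15)² + (-0.41)² + (3.75)² + (2.41)² + (1.65)² = 38.5822.
Posterior: Inv-Gamma(2.8 + 8/2, 12.5 + 38.5822/2) = Inv-Gamma(6.80, 31.79110).
E[σ²|data] = β/(α−1) = 31.79110/5.80 = 5.4812.

5.4812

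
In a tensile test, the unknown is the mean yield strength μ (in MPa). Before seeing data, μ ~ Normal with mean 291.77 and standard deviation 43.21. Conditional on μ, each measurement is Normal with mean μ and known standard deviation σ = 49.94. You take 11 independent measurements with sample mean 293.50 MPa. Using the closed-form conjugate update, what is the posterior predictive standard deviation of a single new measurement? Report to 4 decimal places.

For Normal data with known variance σ², a Normal(μ₀, σ₀²) prior on μ is conjugate. Posterior precision = 1/σ₀² + n/σ²; posterior mean is the precision-weighted average of μ₀ and x̄.
σ₀² = 43.21² = 1867.1041, σ² = 49.94² = 2494.0036; σ² + n·σ₀² = 2494.0036 + 11·1867.1041 = 23032.1487.
Posterior precision = 1/σ₀² + n/σ² = 1/1867.1041 + 11/2494.0036 = (σ² + n·σ₀²)/(σ₀²σ²) = 23032.1487/(1867.1041·2494.0036); posterior variance σₙ² = σ₀²σ²/(σ² + n·σ₀²) = 1867.1041·2494.0036/23032.1487 = 202.176723.
Predictive variance for one new observation = σₙ² + σ² = 1867.1041·2494.0036/23032.1487 + 2494.0036 = σ²·(σ₀² + 23032.1487)/23032.1487 = 2494.0036·24899.2528/23032.1487 = 2696.180323; SD = √(2494.0036·24899.2528/23032.1487) = 51.9248.

51.9248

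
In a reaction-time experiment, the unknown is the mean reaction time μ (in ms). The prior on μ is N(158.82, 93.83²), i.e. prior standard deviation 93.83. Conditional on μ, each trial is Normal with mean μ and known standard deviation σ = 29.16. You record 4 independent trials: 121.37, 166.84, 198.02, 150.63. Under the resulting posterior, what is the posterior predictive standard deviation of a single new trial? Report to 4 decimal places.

For Normal data with known variance σ², a Normal(μ₀, σ₀²) prior on μ is conjugate. Posterior precision = 1/σ₀² + n/σ²; posterior mean is the precision-weighted average of μ₀ and x̄.
σ₀² = 93.83² = 8804.0689, σ² = 29.16² = 850.3056; σ² + n·σ₀² = 850.3056 + 4·8804.0689 = 36066.5812.
Posterior precision = 1/σ₀² + n/σ² = 1/8804.0689 + 4/850.3056 = (σ² + n·σ₀²)/(σ₀²σ²) = 36066.5812/(8804.0689·850.3056); posterior variance σₙ² = σ₀²σ²/(σ² + n·σ₀²) = 8804.0689·850.3056/36066.5812 = 207.564699.
Predictive variance for one new observation = σₙ² + σ² = 8804.0689·850.3056/36066.5812 + 850.3056 = σ²·(σ₀² + 36066.5812)/36066.5812 = 850.3056·44870.6501/36066.5812 = 1057.870299; SD = √(850.3056·44870.6501/36066.5812) = 32.5249.

32.5249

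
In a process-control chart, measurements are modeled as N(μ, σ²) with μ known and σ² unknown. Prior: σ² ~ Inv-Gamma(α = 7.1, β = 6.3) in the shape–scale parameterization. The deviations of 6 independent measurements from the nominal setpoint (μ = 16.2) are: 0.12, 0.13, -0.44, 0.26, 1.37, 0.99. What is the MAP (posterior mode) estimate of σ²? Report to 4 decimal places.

With known mean μ and an Inverse-Gamma(α, β) prior on σ², the Normal likelihood is conjugate: posterior is Inv-Gamma(α + n/2, β + Σ(xᵢ−μ)²/2).
Σ(xᵢ−μ)² = (0.12)² + (0.13)² + (-0.44)² + (0.26)² + (1.37)² + (0.99)² = 3.1495.
Posterior: Inv-Gamma(7.1 + 6/2, 6.3 + 3.1495/2) = Inv-Gamma(10.10, 7.87475).
Mode = β/(α+1) = 7.87475/11.10 = 0.7094.

0.7094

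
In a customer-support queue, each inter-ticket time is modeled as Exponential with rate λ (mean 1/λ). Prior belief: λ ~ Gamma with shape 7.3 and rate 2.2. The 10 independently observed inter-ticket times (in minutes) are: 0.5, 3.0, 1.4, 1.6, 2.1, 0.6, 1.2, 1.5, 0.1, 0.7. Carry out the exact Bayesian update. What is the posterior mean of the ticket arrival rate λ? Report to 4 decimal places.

1.1611

With a Gamma(shape α, rate β) prior on the exponential rate λ, the posterior after n observations with total T = Σxᵢ is Gamma(α+n, β+T).
Sum of observations T = 12.7 minutes; n = 10.
Posterior: Gamma(7.3+10, 2.2+12.7) = Gamma(17.3, 14.9).
Posterior mean of λ = α/β = 17.3/14.9 = 1.1611.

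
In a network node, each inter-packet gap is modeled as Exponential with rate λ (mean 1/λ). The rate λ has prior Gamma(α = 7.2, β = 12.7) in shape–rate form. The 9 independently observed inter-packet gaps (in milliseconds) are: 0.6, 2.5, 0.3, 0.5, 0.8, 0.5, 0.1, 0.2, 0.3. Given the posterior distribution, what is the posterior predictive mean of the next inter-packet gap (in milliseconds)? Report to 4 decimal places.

1.2171

With a Gamma(shape α, rate β) prior on the exponential rate λ, the posterior after n observations with total T = Σxᵢ is Gamma(α+n, β+T).
Sum of observations T = 5.8 milliseconds; n = 9.
Posterior: Gamma(7.2+9, 12.7+5.8) = Gamma(16.2, 18.5).
The predictive distribution for the next observation is Lomax; its mean is β/(α−1) = 18.5/15.2 = 1.2171.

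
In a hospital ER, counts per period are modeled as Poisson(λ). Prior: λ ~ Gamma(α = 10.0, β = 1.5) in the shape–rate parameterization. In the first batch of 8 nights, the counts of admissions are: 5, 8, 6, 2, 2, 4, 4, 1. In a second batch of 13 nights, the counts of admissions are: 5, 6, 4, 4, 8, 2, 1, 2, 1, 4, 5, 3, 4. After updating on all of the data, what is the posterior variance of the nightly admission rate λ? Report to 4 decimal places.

With a Gamma(shape α, rate β) prior, the Poisson likelihood is conjugate: the posterior is Gamma(α + ΣXᵢ, β + n).
Batch 1: sum of counts S = 32 over n = 8 nights.
After batch 1: Gamma(α+S, β+n) = Gamma(10.0+32, 1.5+8) = Gamma(42.0, 9.5).
Batch 2: sum of counts S = 49 over n = 13 nights.
After batch 2: Gamma(α+S, β+n) = Gamma(42.0+49, 9.5+13) = Gamma(91.0, 22.5).
Var = α/β² = 91.0/22.5² = 0.1798.

0.1798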